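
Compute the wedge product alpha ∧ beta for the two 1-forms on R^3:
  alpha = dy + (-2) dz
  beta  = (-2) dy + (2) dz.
alpha ∧ beta = (-2) dy ∧ dz

Distribute the wedge, using dx_i ∧ dx_j = -dx_j ∧ dx_i and dx_i ∧ dx_i = 0. For each pair (i, j) with i < j, the coefficient of dx_i ∧ dx_j in alpha ∧ beta is (alpha_i * beta_j - alpha_j * beta_i). Collecting: alpha ∧ beta = (-2) dy ∧ dz.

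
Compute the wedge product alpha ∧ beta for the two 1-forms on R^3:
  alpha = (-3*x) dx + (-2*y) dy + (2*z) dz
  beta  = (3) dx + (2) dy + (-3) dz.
alpha ∧ beta = (-6*x + 6*y) dx ∧ dy + (9*x - 6*z) dx ∧ dz + (6*y - 4*z) dy ∧ dz

Distribute the wedge, using dx_i ∧ dx_j = -dx_j ∧ dx_i and dx_i ∧ dx_i = 0. For each pair (i, j) with i < j, the coefficient of dx_i ∧ dx_j in alpha ∧ beta is (alpha_i * beta_j - alpha_j * beta_i). Collecting: alpha ∧ beta = (-6*x + 6*y) dx ∧ dy + (9*x - 6*z) dx ∧ dz + (6*y - 4*z) dy ∧ dz.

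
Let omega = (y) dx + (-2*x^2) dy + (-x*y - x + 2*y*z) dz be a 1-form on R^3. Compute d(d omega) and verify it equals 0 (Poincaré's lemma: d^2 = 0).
d(d omega) = 0

Step 1: d omega = sum_{i<j} (∂f_j/∂x_i - ∂f_i/∂x_j) dx_i ∧ dx_j:
  coeff of dx ∧ dy: -4*x - 1
  coeff of dx ∧ dz: -y - 1
  coeff of dy ∧ dz: -x + 2*z
Step 2: Apply d again to each 2-form coefficient. The only possible 3-form in R^3 is dx ∧ dy ∧ dz, with coefficient
  ∂(coeff of dy∧dz)/∂x - ∂(coeff of dx∧dz)/∂y + ∂(coeff of dx∧dy)/∂z
  = ∂/∂x (-x + 2*z) - ∂/∂y (-y - 1) + ∂/∂z (-4*x - 1).
Each of these terms simplifies to sums of mixed partials that cancel in pairs. The result is 0 (by equality of mixed partials for smooth functions — Schwarz / Clairaut).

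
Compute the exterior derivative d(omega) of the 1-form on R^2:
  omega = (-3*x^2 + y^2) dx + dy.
d(omega) = (-2*y) dx ∧ dy

For a 1-form omega = sum_i f_i dx_i, the exterior derivative is
  d(omega) = sum_{i < j} (∂f_j/∂x_i - ∂f_i/∂x_j) dx_i ∧ dx_j.
  coefficient of dx ∧ dy: ∂f_2/∂x - ∂f_1/∂y = ∂(1)/∂x - ∂(-3*x^2 + y^2)/∂y = -2*y
Assembling: d(omega) = (-2*y) dx ∧ dy.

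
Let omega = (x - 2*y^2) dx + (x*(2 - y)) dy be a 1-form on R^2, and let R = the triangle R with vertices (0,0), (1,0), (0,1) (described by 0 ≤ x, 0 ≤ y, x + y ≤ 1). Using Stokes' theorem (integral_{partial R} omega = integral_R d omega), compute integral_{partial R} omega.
integral_(partial R) omega = 3/2

Stokes: integral_partial_R omega = integral_R d omega with d omega = (∂Q/∂x - ∂P/∂y) dx ∧ dy.
  ∂Q/∂x = 2 - y
  ∂P/∂y = -4*y
  integrand = ∂Q/∂x - ∂P/∂y = 3*y + 2.
Integrating over R: integral_0^1 integral_0^{1-x} (3*y + 2) dy dx = 3/2.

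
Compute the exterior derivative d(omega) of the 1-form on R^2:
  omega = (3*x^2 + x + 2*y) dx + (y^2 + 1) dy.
d(omega) = (-2) dx ∧ dy

For a 1-form omega = sum_i f_i dx_i, the exterior derivative is
  d(omega) = sum_{i < j} (∂f_j/∂x_i - ∂f_i/∂x_j) dx_i ∧ dx_j.
  coefficient of dx ∧ dy: ∂f_2/∂x - ∂f_1/∂y = ∂(y^2 + 1)/∂x - ∂(3*x^2 + x + 2*y)/∂y = -2
Assembling: d(omega) = (-2) dx ∧ dy.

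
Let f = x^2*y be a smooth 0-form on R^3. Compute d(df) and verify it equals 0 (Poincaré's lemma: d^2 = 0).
d(df) = 0

Step 1: df = sum_i (∂f/∂x_i) dx_i = (2*x*y) dx + (x^2) dy + (0) dz.
Step 2: Apply d again. Using the 1-form formula, the coefficient of dx ∧ dy in d(df) is ∂^2 f/∂x ∂y - ∂^2 f/∂y ∂x = (2*x) - (2*x) = 0 (equality of mixed partials for smooth f).
Similarly for dx ∧ dz and dy ∧ dz — all coefficients vanish. So d(df) = 0.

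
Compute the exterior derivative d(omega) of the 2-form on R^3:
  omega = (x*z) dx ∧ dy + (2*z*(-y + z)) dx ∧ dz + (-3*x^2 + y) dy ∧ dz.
d(omega) = (-5*x + 2*z) dx ∧ dy ∧ dz

For a 2-form omega = sum_{i<j} g_{ij} dx_i ∧ dx_j, the exterior derivative is
  d(omega) = sum_{i<j} d(g_{ij}) ∧ dx_i ∧ dx_j = sum_{i<j, k} (∂g_{ij}/∂x_k) dx_k ∧ dx_i ∧ dx_j.
Expand each term, using dx_k ∧ dx_i ∧ dx_j = sgn(permutation) dx_{(a)} ∧ dx_{(b)} ∧ dx_{(c)} with (a < b < c) sorted:
  d(x*z) includes (∂/∂z)(x*z) dz = (x) dz, which multiplied by dx ∧ dy gives (x) dx ∧ dy ∧ dz
  d(2*z*(-y + z)) includes (∂/∂y)(2*z*(-y + z)) dy = (-2*z) dy, which multiplied by dx ∧ dz gives (2*z) dx ∧ dy ∧ dz
  d(-3*x^2 + y) includes (∂/∂x)(-3*x^2 + y) dx = (-6*x) dx, which multiplied by dy ∧ dz gives (-6*x) dx ∧ dy ∧ dz
Collecting like 3-forms: d(omega) = (-5*x + 2*z) dx ∧ dy ∧ dz.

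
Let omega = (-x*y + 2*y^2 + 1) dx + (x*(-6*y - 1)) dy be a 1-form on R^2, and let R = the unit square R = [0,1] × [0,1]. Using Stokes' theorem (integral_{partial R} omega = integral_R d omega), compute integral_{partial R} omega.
integral_(partial R) omega = -11/2

Stokes: integral_partial_R omega = integral_R d omega with d omega = (∂Q/∂x - ∂P/∂y) dx ∧ dy.
  ∂Q/∂x = -6*y - 1
  ∂P/∂y = -x + 4*y
  integrand = ∂Q/∂x - ∂P/∂y = x - 10*y - 1.
Integrating over R: integral_0^1 integral_0^1 (x - 10*y - 1) dx dy = -11/2.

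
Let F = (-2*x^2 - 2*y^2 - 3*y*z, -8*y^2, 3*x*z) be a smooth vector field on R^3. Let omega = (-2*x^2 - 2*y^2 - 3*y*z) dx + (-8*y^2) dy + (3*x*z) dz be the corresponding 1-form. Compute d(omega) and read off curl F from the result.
d(omega) = (0) dy ∧ dz + (-3*y - 3*z) dz ∧ dx + (4*y + 3*z) dx ∧ dy; curl F = (0, -3*y - 3*z, 4*y + 3*z)

d omega = sum_{i<j} (∂f_j/∂x_i - ∂f_i/∂x_j) dx_i ∧ dx_j. Under the identification (dy ∧ dz, dz ∧ dx, dx ∧ dy) ↔ (e_x, e_y, e_z), the coefficients are exactly the components of curl F. Compute:
  ∂R/∂y - ∂Q/∂z = (0) - (0) = 0
  ∂P/∂z - ∂R/∂x = (-3*y) - (3*z) = -3*y - 3*z
  ∂Q/∂x - ∂P/∂y = (0) - (-4*y - 3*z) = 4*y + 3*z.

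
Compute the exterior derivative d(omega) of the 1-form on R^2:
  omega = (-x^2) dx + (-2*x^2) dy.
d(omega) = (-4*x) dx ∧ dy

For a 1-form omega = sum_i f_i dx_i, the exterior derivative is
  d(omega) = sum_{i < j} (∂f_j/∂x_i - ∂f_i/∂x_j) dx_i ∧ dx_j.
  coefficient of dx ∧ dy: ∂f_2/∂x - ∂f_1/∂y = ∂(-2*x^2)/∂x - ∂(-x^2)/∂y = -4*x
Assembling: d(omega) = (-4*x) dx ∧ dy.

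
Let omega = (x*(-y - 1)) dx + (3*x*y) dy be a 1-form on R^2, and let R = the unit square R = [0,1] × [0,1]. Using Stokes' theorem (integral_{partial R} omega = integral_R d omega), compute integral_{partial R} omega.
integral_(partial R) omega = 2

Stokes: integral_partial_R omega = integral_R d omega with d omega = (∂Q/∂x - ∂P/∂y) dx ∧ dy.
  ∂Q/∂x = 3*y
  ∂P/∂y = -x
  integrand = ∂Q/∂x - ∂P/∂y = x + 3*y.
Integrating over R: integral_0^1 integral_0^1 (x + 3*y) dx dy = 2.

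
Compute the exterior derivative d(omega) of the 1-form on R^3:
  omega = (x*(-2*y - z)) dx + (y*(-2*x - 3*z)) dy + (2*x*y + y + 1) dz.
d(omega) = (2*x - 2*y) dx ∧ dy + (x + 2*y) dx ∧ dz + (2*x + 3*y + 1) dy ∧ dz

For a 1-form omega = sum_i f_i dx_i, the exterior derivative is
  d(omega) = sum_{i < j} (∂f_j/∂x_i - ∂f_i/∂x_j) dx_i ∧ dx_j.
  coefficient of dx ∧ dy: ∂f_2/∂x - ∂f_1/∂y = ∂(y*(-2*x - 3*z))/∂x - ∂(x*(-2*y - z))/∂y = 2*x - 2*y
  coefficient of dx ∧ dz: ∂f_3/∂x - ∂f_1/∂z = ∂(2*x*y + y + 1)/∂x - ∂(x*(-2*y - z))/∂z = x + 2*y
  coefficient of dy ∧ dz: ∂f_3/∂y - ∂f_2/∂z = ∂(2*x*y + y + 1)/∂y - ∂(y*(-2*x - 3*z))/∂z = 2*x + 3*y + 1
Assembling: d(omega) = (2*x - 2*y) dx ∧ dy + (x + 2*y) dx ∧ dz + (2*x + 3*y + 1) dy ∧ dz.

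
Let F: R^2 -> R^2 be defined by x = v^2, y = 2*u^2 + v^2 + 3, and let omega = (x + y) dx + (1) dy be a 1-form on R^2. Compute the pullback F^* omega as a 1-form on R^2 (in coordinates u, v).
F^* omega = (4*u) du + (4*v*(u^2 + v^2 + 2)) dv

Using F^*(f dg) = (f ∘ F) d(g ∘ F), substitute each coordinate x_i by F_i(u, v) in f_i, and replace dx_i by d F_i = (∂F_i/∂u) du + (∂F_i/∂v) dv.
  For the x component: f_1(F) = 2*u^2 + 2*v^2 + 3; d F_1 = (0) du + (2*v) dv
  For the y component: f_2(F) = 1; d F_2 = (4*u) du + (2*v) dv
Combining and collecting du, dv coefficients:
  coeff of du: 4*u
  coeff of dv: 4*v*(u^2 + v^2 + 2)
F^* omega = (4*u) du + (4*v*(u^2 + v^2 + 2)) dv.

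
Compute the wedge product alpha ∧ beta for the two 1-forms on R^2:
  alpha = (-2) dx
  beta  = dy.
alpha ∧ beta = (-2) dx ∧ dy

Distribute the wedge, using dx_i ∧ dx_j = -dx_j ∧ dx_i and dx_i ∧ dx_i = 0. For each pair (i, j) with i < j, the coefficient of dx_i ∧ dx_j in alpha ∧ beta is (alpha_i * beta_j - alpha_j * beta_i). Collecting: alpha ∧ beta = (-2) dx ∧ dy.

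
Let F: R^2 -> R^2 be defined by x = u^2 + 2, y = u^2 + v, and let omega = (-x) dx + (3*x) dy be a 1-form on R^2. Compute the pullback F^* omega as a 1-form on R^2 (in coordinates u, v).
F^* omega = (4*u*(u^2 + 2)) du + (3*u^2 + 6) dv

Using F^*(f dg) = (f ∘ F) d(g ∘ F), substitute each coordinate x_i by F_i(u, v) in f_i, and replace dx_i by d F_i = (∂F_i/∂u) du + (∂F_i/∂v) dv.
  For the x component: f_1(F) = -u^2 - 2; d F_1 = (2*u) du + (0) dv
  For the y component: f_2(F) = 3*u^2 + 6; d F_2 = (2*u) du + (1) dv
Combining and collecting du, dv coefficients:
  coeff of du: 4*u*(u^2 + 2)
  coeff of dv: 3*u^2 + 6
F^* omega = (4*u*(u^2 + 2)) du + (3*u^2 + 6) dv.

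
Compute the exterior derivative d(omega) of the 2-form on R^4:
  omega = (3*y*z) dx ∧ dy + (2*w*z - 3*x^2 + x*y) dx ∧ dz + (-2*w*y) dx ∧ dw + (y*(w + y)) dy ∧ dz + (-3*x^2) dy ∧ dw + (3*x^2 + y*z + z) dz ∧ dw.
d(omega) = (-x + 3*y) dx ∧ dy ∧ dz + (6*x + 2*z) dx ∧ dz ∧ dw + (2*w - 6*x) dx ∧ dy ∧ dw + (y + z) dy ∧ dz ∧ dw

For a 2-form omega = sum_{i<j} g_{ij} dx_i ∧ dx_j, the exterior derivative is
  d(omega) = sum_{i<j} d(g_{ij}) ∧ dx_i ∧ dx_j = sum_{i<j, k} (∂g_{ij}/∂x_k) dx_k ∧ dx_i ∧ dx_j.
Expand each term, using dx_k ∧ dx_i ∧ dx_j = sgn(permutation) dx_{(a)} ∧ dx_{(b)} ∧ dx_{(c)} with (a < b < c) sorted:
  d(3*y*z) includes (∂/∂z)(3*y*z) dz = (3*y) dz, which multiplied by dx ∧ dy gives (3*y) dx ∧ dy ∧ dz
  d(2*w*z - 3*x^2 + x*y) includes (∂/∂y)(2*w*z - 3*x^2 + x*y) dy = (x) dy, which multiplied by dx ∧ dz gives (-x) dx ∧ dy ∧ dz
  d(2*w*z - 3*x^2 + x*y) includes (∂/∂w)(2*w*z - 3*x^2 + x*y) dw = (2*z) dw, which multiplied by dx ∧ dz gives (2*z) dx ∧ dz ∧ dw
  d(-2*w*y) includes (∂/∂y)(-2*w*y) dy = (-2*w) dy, which multiplied by dx ∧ dw gives (2*w) dx ∧ dy ∧ dw
  d(y*(w + y)) includes (∂/∂w)(y*(w + y)) dw = (y) dw, which multiplied by dy ∧ dz gives (y) dy ∧ dz ∧ dw
  d(-3*x^2) includes (∂/∂x)(-3*x^2) dx = (-6*x) dx, which multiplied by dy ∧ dw gives (-6*x) dx ∧ dy ∧ dw
  d(3*x^2 + y*z + z) includes (∂/∂x)(3*x^2 + y*z + z) dx = (6*x) dx, which multiplied by dz ∧ dw gives (6*x) dx ∧ dz ∧ dw
  d(3*x^2 + y*z + z) includes (∂/∂y)(3*x^2 + y*z + z) dy = (z) dy, which multiplied by dz ∧ dw gives (z) dy ∧ dz ∧ dw
Collecting like 3-forms: d(omega) = (-x + 3*y) dx ∧ dy ∧ dz + (6*x + 2*z) dx ∧ dz ∧ dw + (2*w - 6*x) dx ∧ dy ∧ dw + (y + z) dy ∧ dz ∧ dw.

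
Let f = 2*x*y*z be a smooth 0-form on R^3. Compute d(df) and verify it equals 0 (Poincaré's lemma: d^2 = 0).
d(df) = 0

Step 1: df = sum_i (∂f/∂x_i) dx_i = (2*y*z) dx + (2*x*z) dy + (2*x*y) dz.
Step 2: Apply d again. Using the 1-form formula, the coefficient of dx ∧ dy in d(df) is ∂^2 f/∂x ∂y - ∂^2 f/∂y ∂x = (2*z) - (2*z) = 0 (equality of mixed partials for smooth f).
Similarly for dx ∧ dz and dy ∧ dz — all coefficients vanish. So d(df) = 0.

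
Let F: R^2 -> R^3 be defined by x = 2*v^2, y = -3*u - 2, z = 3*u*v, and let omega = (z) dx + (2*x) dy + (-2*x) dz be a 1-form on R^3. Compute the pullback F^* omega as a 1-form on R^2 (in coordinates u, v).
F^* omega = (12*v^2*(-v - 1)) du

Using F^*(f dg) = (f ∘ F) d(g ∘ F), substitute each coordinate x_i by F_i(u, v) in f_i, and replace dx_i by d F_i = (∂F_i/∂u) du + (∂F_i/∂v) dv.
  For the x component: f_1(F) = 3*u*v; d F_1 = (0) du + (4*v) dv
  For the y component: f_2(F) = 4*v^2; d F_2 = (-3) du + (0) dv
  For the z component: f_3(F) = -4*v^2; d F_3 = (3*v) du + (3*u) dv
Combining and collecting du, dv coefficients:
  coeff of du: 12*v^2*(-v - 1)
  coeff of dv: 0
F^* omega = (12*v^2*(-v - 1)) du.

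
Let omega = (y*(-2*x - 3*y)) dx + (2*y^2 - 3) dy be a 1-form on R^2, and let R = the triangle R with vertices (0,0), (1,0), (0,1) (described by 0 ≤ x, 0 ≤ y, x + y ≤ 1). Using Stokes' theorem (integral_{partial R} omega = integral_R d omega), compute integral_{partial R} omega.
integral_(partial R) omega = 4/3

Stokes: integral_partial_R omega = integral_R d omega with d omega = (∂Q/∂x - ∂P/∂y) dx ∧ dy.
  ∂Q/∂x = 0
  ∂P/∂y = -2*x - 6*y
  integrand = ∂Q/∂x - ∂P/∂y = 2*x + 6*y.
Integrating over R: integral_0^1 integral_0^{1-x} (2*x + 6*y) dy dx = 4/3.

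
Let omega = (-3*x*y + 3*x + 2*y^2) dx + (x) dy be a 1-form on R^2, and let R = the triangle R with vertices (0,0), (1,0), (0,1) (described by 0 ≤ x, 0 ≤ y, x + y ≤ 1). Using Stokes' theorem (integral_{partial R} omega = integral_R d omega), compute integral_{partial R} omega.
integral_(partial R) omega = 1/3

Stokes: integral_partial_R omega = integral_R d omega with d omega = (∂Q/∂x - ∂P/∂y) dx ∧ dy.
  ∂Q/∂x = 1
  ∂P/∂y = -3*x + 4*y
  integrand = ∂Q/∂x - ∂P/∂y = 3*x - 4*y + 1.
Integrating over R: integral_0^1 integral_0^{1-x} (3*x - 4*y + 1) dy dx = 1/3.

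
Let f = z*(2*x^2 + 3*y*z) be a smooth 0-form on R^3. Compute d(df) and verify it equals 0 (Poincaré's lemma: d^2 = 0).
d(df) = 0

Step 1: df = sum_i (∂f/∂x_i) dx_i = (4*x*z) dx + (3*z^2) dy + (2*x^2 + 6*y*z) dz.
Step 2: Apply d again. Using the 1-form formula, the coefficient of dx ∧ dy in d(df) is ∂^2 f/∂x ∂y - ∂^2 f/∂y ∂x = (0) - (0) = 0 (equality of mixed partials for smooth f).
Similarly for dx ∧ dz and dy ∧ dz — all coefficients vanish. So d(df) = 0.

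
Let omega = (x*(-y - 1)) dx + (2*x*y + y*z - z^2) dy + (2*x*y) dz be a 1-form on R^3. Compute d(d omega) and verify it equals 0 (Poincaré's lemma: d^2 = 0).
d(d omega) = 0

Step 1: d omega = sum_{i<j} (∂f_j/∂x_i - ∂f_i/∂x_j) dx_i ∧ dx_j:
  coeff of dx ∧ dy: x + 2*y
  coeff of dx ∧ dz: 2*y
  coeff of dy ∧ dz: 2*x - y + 2*z
Step 2: Apply d again to each 2-form coefficient. The only possible 3-form in R^3 is dx ∧ dy ∧ dz, with coefficient
  ∂(coeff of dy∧dz)/∂x - ∂(coeff of dx∧dz)/∂y + ∂(coeff of dx∧dy)/∂z
  = ∂/∂x (2*x - y + 2*z) - ∂/∂y (2*y) + ∂/∂z (x + 2*y).
Each of these terms simplifies to sums of mixed partials that cancel in pairs. The result is 0 (by equality of mixed partials for smooth functions — Schwarz / Clairaut).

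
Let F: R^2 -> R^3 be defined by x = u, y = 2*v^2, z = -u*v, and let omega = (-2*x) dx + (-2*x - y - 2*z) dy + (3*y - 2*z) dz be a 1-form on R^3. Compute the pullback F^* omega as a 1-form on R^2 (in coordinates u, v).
F^* omega = (-2*u*v^2 - 2*u - 6*v^3) du + (2*v*(-u^2 + u*v - 4*u - 4*v^2)) dv

Using F^*(f dg) = (f ∘ F) d(g ∘ F), substitute each coordinate x_i by F_i(u, v) in f_i, and replace dx_i by d F_i = (∂F_i/∂u) du + (∂F_i/∂v) dv.
  For the x component: f_1(F) = -2*u; d F_1 = (1) du + (0) dv
  For the y component: f_2(F) = 2*u*v - 2*u - 2*v^2; d F_2 = (0) du + (4*v) dv
  For the z component: f_3(F) = 2*v*(u + 3*v); d F_3 = (-v) du + (-u) dv
Combining and collecting du, dv coefficients:
  coeff of du: -2*u*v^2 - 2*u - 6*v^3
  coeff of dv: 2*v*(-u^2 + u*v - 4*u - 4*v^2)
F^* omega = (-2*u*v^2 - 2*u - 6*v^3) du + (2*v*(-u^2 + u*v - 4*u - 4*v^2)) dv.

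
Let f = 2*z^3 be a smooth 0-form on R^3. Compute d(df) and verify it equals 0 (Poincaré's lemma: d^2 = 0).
d(df) = 0

Step 1: df = sum_i (∂f/∂x_i) dx_i = (0) dx + (0) dy + (6*z^2) dz.
Step 2: Apply d again. Using the 1-form formula, the coefficient of dx ∧ dy in d(df) is ∂^2 f/∂x ∂y - ∂^2 f/∂y ∂x = (0) - (0) = 0 (equality of mixed partials for smooth f).
Similarly for dx ∧ dz and dy ∧ dz — all coefficients vanish. So d(df) = 0.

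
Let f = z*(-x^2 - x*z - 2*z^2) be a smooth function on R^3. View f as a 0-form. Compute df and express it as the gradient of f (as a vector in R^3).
df = (z*(-2*x - z)) dx + (0) dy + (-x^2 - 2*x*z - 6*z^2) dz; grad f = (z*(-2*x - z), 0, -x^2 - 2*x*z - 6*z^2)

For a 0-form f, d f = (∂f/∂x) dx + (∂f/∂y) dy + (∂f/∂z) dz. The components of the vector representation are exactly the entries of grad f in Cartesian coordinates:
  ∂f/∂x = z*(-2*x - z)
  ∂f/∂y = 0
  ∂f/∂z = -x^2 - 2*x*z - 6*z^2.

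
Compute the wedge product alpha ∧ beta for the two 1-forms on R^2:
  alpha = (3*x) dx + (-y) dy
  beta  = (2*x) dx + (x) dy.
alpha ∧ beta = (x*(3*x + 2*y)) dx ∧ dy

Distribute the wedge, using dx_i ∧ dx_j = -dx_j ∧ dx_i and dx_i ∧ dx_i = 0. For each pair (i, j) with i < j, the coefficient of dx_i ∧ dx_j in alpha ∧ beta is (alpha_i * beta_j - alpha_j * beta_i). Collecting: alpha ∧ beta = (x*(3*x + 2*y)) dx ∧ dy.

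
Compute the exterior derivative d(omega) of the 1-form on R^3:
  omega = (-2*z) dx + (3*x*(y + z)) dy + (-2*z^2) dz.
d(omega) = (3*y + 3*z) dx ∧ dy + (2) dx ∧ dz + (-3*x) dy ∧ dz

For a 1-form omega = sum_i f_i dx_i, the exterior derivative is
  d(omega) = sum_{i < j} (∂f_j/∂x_i - ∂f_i/∂x_j) dx_i ∧ dx_j.
  coefficient of dx ∧ dy: ∂f_2/∂x - ∂f_1/∂y = ∂(3*x*(y + z))/∂x - ∂(-2*z)/∂y = 3*y + 3*z
  coefficient of dx ∧ dz: ∂f_3/∂x - ∂f_1/∂z = ∂(-2*z^2)/∂x - ∂(-2*z)/∂z = 2
  coefficient of dy ∧ dz: ∂f_3/∂y - ∂f_2/∂z = ∂(-2*z^2)/∂y - ∂(3*x*(y + z))/∂z = -3*x
Assembling: d(omega) = (3*y + 3*z) dx ∧ dy + (2) dx ∧ dz + (-3*x) dy ∧ dz.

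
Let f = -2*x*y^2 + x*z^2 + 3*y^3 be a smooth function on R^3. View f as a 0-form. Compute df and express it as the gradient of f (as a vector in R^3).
df = (-2*y^2 + z^2) dx + (y*(-4*x + 9*y)) dy + (2*x*z) dz; grad f = (-2*y^2 + z^2, y*(-4*x + 9*y), 2*x*z)

For a 0-form f, d f = (∂f/∂x) dx + (∂f/∂y) dy + (∂f/∂z) dz. The components of the vector representation are exactly the entries of grad f in Cartesian coordinates:
  ∂f/∂x = -2*y^2 + z^2
  ∂f/∂y = y*(-4*x + 9*y)
  ∂f/∂z = 2*x*z.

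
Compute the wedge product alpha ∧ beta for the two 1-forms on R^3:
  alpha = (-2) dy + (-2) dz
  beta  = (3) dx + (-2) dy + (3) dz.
alpha ∧ beta = (6) dx ∧ dy + (-10) dy ∧ dz + (6) dx ∧ dz

Distribute the wedge, using dx_i ∧ dx_j = -dx_j ∧ dx_i and dx_i ∧ dx_i = 0. For each pair (i, j) with i < j, the coefficient of dx_i ∧ dx_j in alpha ∧ beta is (alpha_i * beta_j - alpha_j * beta_i). Collecting: alpha ∧ beta = (6) dx ∧ dy + (-10) dy ∧ dz + (6) dx ∧ dz.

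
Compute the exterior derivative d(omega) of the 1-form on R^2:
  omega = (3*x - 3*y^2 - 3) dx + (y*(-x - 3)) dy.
d(omega) = (5*y) dx ∧ dy

For a 1-form omega = sum_i f_i dx_i, the exterior derivative is
  d(omega) = sum_{i < j} (∂f_j/∂x_i - ∂f_i/∂x_j) dx_i ∧ dx_j.
  coefficient of dx ∧ dy: ∂f_2/∂x - ∂f_1/∂y = ∂(y*(-x - 3))/∂x - ∂(3*x - 3*y^2 - 3)/∂y = 5*y
Assembling: d(omega) = (5*y) dx ∧ dy.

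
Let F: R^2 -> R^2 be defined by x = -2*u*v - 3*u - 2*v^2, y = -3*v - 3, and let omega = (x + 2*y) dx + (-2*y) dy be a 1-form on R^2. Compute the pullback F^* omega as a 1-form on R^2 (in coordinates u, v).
F^* omega = (4*u*v^2 + 12*u*v + 9*u + 4*v^3 + 18*v^2 + 30*v + 18) du + (4*u^2*v + 6*u^2 + 12*u*v^2 + 24*u*v + 12*u + 8*v^3 + 24*v^2 + 6*v - 18) dv

Using F^*(f dg) = (f ∘ F) d(g ∘ F), substitute each coordinate x_i by F_i(u, v) in f_i, and replace dx_i by d F_i = (∂F_i/∂u) du + (∂F_i/∂v) dv.
  For the x component: f_1(F) = -2*u*v - 3*u - 2*v^2 - 6*v - 6; d F_1 = (-2*v - 3) du + (-2*u - 4*v) dv
  For the y component: f_2(F) = 6*v + 6; d F_2 = (0) du + (-3) dv
Combining and collecting du, dv coefficients:
  coeff of du: 4*u*v^2 + 12*u*v + 9*u + 4*v^3 + 18*v^2 + 30*v + 18
  coeff of dv: 4*u^2*v + 6*u^2 + 12*u*v^2 + 24*u*v + 12*u + 8*v^3 + 24*v^2 + 6*v - 18
F^* omega = (4*u*v^2 + 12*u*v + 9*u + 4*v^3 + 18*v^2 + 30*v + 18) du + (4*u^2*v + 6*u^2 + 12*u*v^2 + 24*u*v + 12*u + 8*v^3 + 24*v^2 + 6*v - 18) dv.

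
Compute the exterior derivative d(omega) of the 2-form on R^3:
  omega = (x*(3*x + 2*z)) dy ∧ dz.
d(omega) = (6*x + 2*z) dx ∧ dy ∧ dz

For a 2-form omega = sum_{i<j} g_{ij} dx_i ∧ dx_j, the exterior derivative is
  d(omega) = sum_{i<j} d(g_{ij}) ∧ dx_i ∧ dx_j = sum_{i<j, k} (∂g_{ij}/∂x_k) dx_k ∧ dx_i ∧ dx_j.
Expand each term, using dx_k ∧ dx_i ∧ dx_j = sgn(permutation) dx_{(a)} ∧ dx_{(b)} ∧ dx_{(c)} with (a < b < c) sorted:
  d(x*(3*x + 2*z)) includes (∂/∂x)(x*(3*x + 2*z)) dx = (6*x + 2*z) dx, which multiplied by dy ∧ dz gives (6*x + 2*z) dx ∧ dy ∧ dz
Collecting like 3-forms: d(omega) = (6*x + 2*z) dx ∧ dy ∧ dz.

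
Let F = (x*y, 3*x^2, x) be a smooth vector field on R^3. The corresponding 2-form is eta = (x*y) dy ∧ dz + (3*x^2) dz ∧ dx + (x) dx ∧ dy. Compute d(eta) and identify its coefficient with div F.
d(eta) = (y) dx ∧ dy ∧ dz; div F = y

For a 2-form in R^3 of the form above, applying d gives a 3-form with coefficient ∂P/∂x + ∂Q/∂y + ∂R/∂z:
  ∂P/∂x = y
  ∂Q/∂y = 0
  ∂R/∂z = 0
Sum = y, which is exactly div F.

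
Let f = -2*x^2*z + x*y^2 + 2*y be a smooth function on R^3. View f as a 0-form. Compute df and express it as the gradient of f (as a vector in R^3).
df = (-4*x*z + y^2) dx + (2*x*y + 2) dy + (-2*x^2) dz; grad f = (-4*x*z + y^2, 2*x*y + 2, -2*x^2)

For a 0-form f, d f = (∂f/∂x) dx + (∂f/∂y) dy + (∂f/∂z) dz. The components of the vector representation are exactly the entries of grad f in Cartesian coordinates:
  ∂f/∂x = -4*x*z + y^2
  ∂f/∂y = 2*x*y + 2
  ∂f/∂z = -2*x^2.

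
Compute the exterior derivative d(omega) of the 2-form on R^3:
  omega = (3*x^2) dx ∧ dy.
d(omega) = 0

For a 2-form omega = sum_{i<j} g_{ij} dx_i ∧ dx_j, the exterior derivative is
  d(omega) = sum_{i<j} d(g_{ij}) ∧ dx_i ∧ dx_j = sum_{i<j, k} (∂g_{ij}/∂x_k) dx_k ∧ dx_i ∧ dx_j.
Expand each term, using dx_k ∧ dx_i ∧ dx_j = sgn(permutation) dx_{(a)} ∧ dx_{(b)} ∧ dx_{(c)} with (a < b < c) sorted:

Collecting like 3-forms: d(omega) = 0.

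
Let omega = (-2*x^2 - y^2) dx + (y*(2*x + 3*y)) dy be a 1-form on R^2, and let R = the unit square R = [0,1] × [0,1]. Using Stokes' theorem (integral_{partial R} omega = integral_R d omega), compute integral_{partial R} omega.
integral_(partial R) omega = 2

Stokes: integral_partial_R omega = integral_R d omega with d omega = (∂Q/∂x - ∂P/∂y) dx ∧ dy.
  ∂Q/∂x = 2*y
  ∂P/∂y = -2*y
  integrand = ∂Q/∂x - ∂P/∂y = 4*y.
Integrating over R: integral_0^1 integral_0^1 (4*y) dx dy = 2.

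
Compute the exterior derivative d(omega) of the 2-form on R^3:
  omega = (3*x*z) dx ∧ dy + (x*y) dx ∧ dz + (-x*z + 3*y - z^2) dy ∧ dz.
d(omega) = (2*x - z) dx ∧ dy ∧ dz

For a 2-form omega = sum_{i<j} g_{ij} dx_i ∧ dx_j, the exterior derivative is
  d(omega) = sum_{i<j} d(g_{ij}) ∧ dx_i ∧ dx_j = sum_{i<j, k} (∂g_{ij}/∂x_k) dx_k ∧ dx_i ∧ dx_j.
Expand each term, using dx_k ∧ dx_i ∧ dx_j = sgn(permutation) dx_{(a)} ∧ dx_{(b)} ∧ dx_{(c)} with (a < b < c) sorted:
  d(3*x*z) includes (∂/∂z)(3*x*z) dz = (3*x) dz, which multiplied by dx ∧ dy gives (3*x) dx ∧ dy ∧ dz
  d(x*y) includes (∂/∂y)(x*y) dy = (x) dy, which multiplied by dx ∧ dz gives (-x) dx ∧ dy ∧ dz
  d(-x*z + 3*y - z^2) includes (∂/∂x)(-x*z + 3*y - z^2) dx = (-z) dx, which multiplied by dy ∧ dz gives (-z) dx ∧ dy ∧ dz
Collecting like 3-forms: d(omega) = (2*x - z) dx ∧ dy ∧ dz.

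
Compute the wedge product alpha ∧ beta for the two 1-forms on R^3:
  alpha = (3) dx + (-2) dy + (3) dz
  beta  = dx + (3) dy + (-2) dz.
alpha ∧ beta = (11) dx ∧ dy + (-9) dx ∧ dz + (-5) dy ∧ dz

Distribute the wedge, using dx_i ∧ dx_j = -dx_j ∧ dx_i and dx_i ∧ dx_i = 0. For each pair (i, j) with i < j, the coefficient of dx_i ∧ dx_j in alpha ∧ beta is (alpha_i * beta_j - alpha_j * beta_i). Collecting: alpha ∧ beta = (11) dx ∧ dy + (-9) dx ∧ dz + (-5) dy ∧ dz.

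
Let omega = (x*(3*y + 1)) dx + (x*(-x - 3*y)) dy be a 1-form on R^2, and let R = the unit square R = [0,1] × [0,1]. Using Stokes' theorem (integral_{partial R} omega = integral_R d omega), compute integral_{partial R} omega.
integral_(partial R) omega = -4

Stokes: integral_partial_R omega = integral_R d omega with d omega = (∂Q/∂x - ∂P/∂y) dx ∧ dy.
  ∂Q/∂x = -2*x - 3*y
  ∂P/∂y = 3*x
  integrand = ∂Q/∂x - ∂P/∂y = -5*x - 3*y.
Integrating over R: integral_0^1 integral_0^1 (-5*x - 3*y) dx dy = -4.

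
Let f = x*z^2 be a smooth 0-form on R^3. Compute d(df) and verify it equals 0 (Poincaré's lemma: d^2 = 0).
d(df) = 0

Step 1: df = sum_i (∂f/∂x_i) dx_i = (z^2) dx + (0) dy + (2*x*z) dz.
Step 2: Apply d again. Using the 1-form formula, the coefficient of dx ∧ dy in d(df) is ∂^2 f/∂x ∂y - ∂^2 f/∂y ∂x = (0) - (0) = 0 (equality of mixed partials for smooth f).
Similarly for dx ∧ dz and dy ∧ dz — all coefficients vanish. So d(df) = 0.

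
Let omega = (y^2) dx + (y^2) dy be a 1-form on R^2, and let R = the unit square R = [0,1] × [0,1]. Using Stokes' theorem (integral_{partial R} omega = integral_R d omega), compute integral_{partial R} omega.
integral_(partial R) omega = -1

Stokes: integral_partial_R omega = integral_R d omega with d omega = (∂Q/∂x - ∂P/∂y) dx ∧ dy.
  ∂Q/∂x = 0
  ∂P/∂y = 2*y
  integrand = ∂Q/∂x - ∂P/∂y = -2*y.
Integrating over R: integral_0^1 integral_0^1 (-2*y) dx dy = -1.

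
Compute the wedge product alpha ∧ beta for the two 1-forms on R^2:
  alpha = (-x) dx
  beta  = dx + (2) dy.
alpha ∧ beta = (-2*x) dx ∧ dy

Distribute the wedge, using dx_i ∧ dx_j = -dx_j ∧ dx_i and dx_i ∧ dx_i = 0. For each pair (i, j) with i < j, the coefficient of dx_i ∧ dx_j in alpha ∧ beta is (alpha_i * beta_j - alpha_j * beta_i). Collecting: alpha ∧ beta = (-2*x) dx ∧ dy.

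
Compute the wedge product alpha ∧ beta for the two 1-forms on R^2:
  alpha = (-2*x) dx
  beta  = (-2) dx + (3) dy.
alpha ∧ beta = (-6*x) dx ∧ dy

Distribute the wedge, using dx_i ∧ dx_j = -dx_j ∧ dx_i and dx_i ∧ dx_i = 0. For each pair (i, j) with i < j, the coefficient of dx_i ∧ dx_j in alpha ∧ beta is (alpha_i * beta_j - alpha_j * beta_i). Collecting: alpha ∧ beta = (-6*x) dx ∧ dy.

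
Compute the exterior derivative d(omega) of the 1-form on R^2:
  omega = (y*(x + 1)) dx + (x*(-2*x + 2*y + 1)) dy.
d(omega) = (-5*x + 2*y) dx ∧ dy

For a 1-form omega = sum_i f_i dx_i, the exterior derivative is
  d(omega) = sum_{i < j} (∂f_j/∂x_i - ∂f_i/∂x_j) dx_i ∧ dx_j.
  coefficient of dx ∧ dy: ∂f_2/∂x - ∂f_1/∂y = ∂(x*(-2*x + 2*y + 1))/∂x - ∂(y*(x + 1))/∂y = -5*x + 2*y
Assembling: d(omega) = (-5*x + 2*y) dx ∧ dy.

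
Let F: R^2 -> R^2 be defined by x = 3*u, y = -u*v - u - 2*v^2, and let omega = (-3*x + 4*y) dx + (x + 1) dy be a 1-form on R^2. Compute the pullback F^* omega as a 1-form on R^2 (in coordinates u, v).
F^* omega = (-15*u*v - 42*u - 24*v^2 - v - 1) du + (-3*u^2 - 12*u*v - u - 4*v) dv

Using F^*(f dg) = (f ∘ F) d(g ∘ F), substitute each coordinate x_i by F_i(u, v) in f_i, and replace dx_i by d F_i = (∂F_i/∂u) du + (∂F_i/∂v) dv.
  For the x component: f_1(F) = -4*u*v - 13*u - 8*v^2; d F_1 = (3) du + (0) dv
  For the y component: f_2(F) = 3*u + 1; d F_2 = (-v - 1) du + (-u - 4*v) dv
Combining and collecting du, dv coefficients:
  coeff of du: -15*u*v - 42*u - 24*v^2 - v - 1
  coeff of dv: -3*u^2 - 12*u*v - u - 4*v
F^* omega = (-15*u*v - 42*u - 24*v^2 - v - 1) du + (-3*u^2 - 12*u*v - u - 4*v) dv.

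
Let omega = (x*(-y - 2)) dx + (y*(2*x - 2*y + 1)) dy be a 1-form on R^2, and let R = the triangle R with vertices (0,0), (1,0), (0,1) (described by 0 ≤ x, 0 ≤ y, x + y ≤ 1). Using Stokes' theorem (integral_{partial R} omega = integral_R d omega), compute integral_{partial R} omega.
integral_(partial R) omega = 1/2

Stokes: integral_partial_R omega = integral_R d omega with d omega = (∂Q/∂x - ∂P/∂y) dx ∧ dy.
  ∂Q/∂x = 2*y
  ∂P/∂y = -x
  integrand = ∂Q/∂x - ∂P/∂y = x + 2*y.
Integrating over R: integral_0^1 integral_0^{1-x} (x + 2*y) dy dx = 1/2.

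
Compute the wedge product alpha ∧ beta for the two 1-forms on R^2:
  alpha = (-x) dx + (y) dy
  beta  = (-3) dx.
alpha ∧ beta = (3*y) dx ∧ dy

Distribute the wedge, using dx_i ∧ dx_j = -dx_j ∧ dx_i and dx_i ∧ dx_i = 0. For each pair (i, j) with i < j, the coefficient of dx_i ∧ dx_j in alpha ∧ beta is (alpha_i * beta_j - alpha_j * beta_i). Collecting: alpha ∧ beta = (3*y) dx ∧ dy.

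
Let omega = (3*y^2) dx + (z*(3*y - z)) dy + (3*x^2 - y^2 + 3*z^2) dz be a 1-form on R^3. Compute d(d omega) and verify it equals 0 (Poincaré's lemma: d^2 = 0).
d(d omega) = 0

Step 1: d omega = sum_{i<j} (∂f_j/∂x_i - ∂f_i/∂x_j) dx_i ∧ dx_j:
  coeff of dx ∧ dy: -6*y
  coeff of dx ∧ dz: 6*x
  coeff of dy ∧ dz: -5*y + 2*z
Step 2: Apply d again to each 2-form coefficient. The only possible 3-form in R^3 is dx ∧ dy ∧ dz, with coefficient
  ∂(coeff of dy∧dz)/∂x - ∂(coeff of dx∧dz)/∂y + ∂(coeff of dx∧dy)/∂z
  = ∂/∂x (-5*y + 2*z) - ∂/∂y (6*x) + ∂/∂z (-6*y).
Each of these terms simplifies to sums of mixed partials that cancel in pairs. The result is 0 (by equality of mixed partials for smooth functions — Schwarz / Clairaut).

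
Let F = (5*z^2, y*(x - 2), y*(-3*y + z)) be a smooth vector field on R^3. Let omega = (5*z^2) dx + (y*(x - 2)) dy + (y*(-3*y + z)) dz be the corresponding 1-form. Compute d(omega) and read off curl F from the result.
d(omega) = (-6*y + z) dy ∧ dz + (10*z) dz ∧ dx + (y) dx ∧ dy; curl F = (-6*y + z, 10*z, y)

d omega = sum_{i<j} (∂f_j/∂x_i - ∂f_i/∂x_j) dx_i ∧ dx_j. Under the identification (dy ∧ dz, dz ∧ dx, dx ∧ dy) ↔ (e_x, e_y, e_z), the coefficients are exactly the components of curl F. Compute:
  ∂R/∂y - ∂Q/∂z = (-6*y + z) - (0) = -6*y + z
  ∂P/∂z - ∂R/∂x = (10*z) - (0) = 10*z
  ∂Q/∂x - ∂P/∂y = (y) - (0) = y.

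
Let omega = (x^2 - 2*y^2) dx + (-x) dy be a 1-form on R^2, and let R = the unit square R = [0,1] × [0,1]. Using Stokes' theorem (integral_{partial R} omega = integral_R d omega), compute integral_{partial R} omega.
integral_(partial R) omega = 1

Stokes: integral_partial_R omega = integral_R d omega with d omega = (∂Q/∂x - ∂P/∂y) dx ∧ dy.
  ∂Q/∂x = -1
  ∂P/∂y = -4*y
  integrand = ∂Q/∂x - ∂P/∂y = 4*y - 1.
Integrating over R: integral_0^1 integral_0^1 (4*y - 1) dx dy = 1.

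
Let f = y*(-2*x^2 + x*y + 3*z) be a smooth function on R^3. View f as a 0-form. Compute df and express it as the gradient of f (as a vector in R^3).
df = (y*(-4*x + y)) dx + (-2*x^2 + 2*x*y + 3*z) dy + (3*y) dz; grad f = (y*(-4*x + y), -2*x^2 + 2*x*y + 3*z, 3*y)

For a 0-form f, d f = (∂f/∂x) dx + (∂f/∂y) dy + (∂f/∂z) dz. The components of the vector representation are exactly the entries of grad f in Cartesian coordinates:
  ∂f/∂x = y*(-4*x + y)
  ∂f/∂y = -2*x^2 + 2*x*y + 3*z
  ∂f/∂z = 3*y.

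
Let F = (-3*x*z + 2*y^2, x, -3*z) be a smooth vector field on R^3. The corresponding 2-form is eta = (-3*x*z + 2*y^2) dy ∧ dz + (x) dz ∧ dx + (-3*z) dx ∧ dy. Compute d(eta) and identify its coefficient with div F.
d(eta) = (-3*z - 3) dx ∧ dy ∧ dz; div F = -3*z - 3

For a 2-form in R^3 of the form above, applying d gives a 3-form with coefficient ∂P/∂x + ∂Q/∂y + ∂R/∂z:
  ∂P/∂x = -3*z
  ∂Q/∂y = 0
  ∂R/∂z = -3
Sum = -3*z - 3, which is exactly div F.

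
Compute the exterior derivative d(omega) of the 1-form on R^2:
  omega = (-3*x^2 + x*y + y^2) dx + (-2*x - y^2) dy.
d(omega) = (-x - 2*y - 2) dx ∧ dy

For a 1-form omega = sum_i f_i dx_i, the exterior derivative is
  d(omega) = sum_{i < j} (∂f_j/∂x_i - ∂f_i/∂x_j) dx_i ∧ dx_j.
  coefficient of dx ∧ dy: ∂f_2/∂x - ∂f_1/∂y = ∂(-2*x - y^2)/∂x - ∂(-3*x^2 + x*y + y^2)/∂y = -x - 2*y - 2
Assembling: d(omega) = (-x - 2*y - 2) dx ∧ dy.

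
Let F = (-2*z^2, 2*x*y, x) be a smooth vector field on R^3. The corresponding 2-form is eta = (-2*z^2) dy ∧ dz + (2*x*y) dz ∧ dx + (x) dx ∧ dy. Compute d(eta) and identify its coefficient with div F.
d(eta) = (2*x) dx ∧ dy ∧ dz; div F = 2*x

For a 2-form in R^3 of the form above, applying d gives a 3-form with coefficient ∂P/∂x + ∂Q/∂y + ∂R/∂z:
  ∂P/∂x = 0
  ∂Q/∂y = 2*x
  ∂R/∂z = 0
Sum = 2*x, which is exactly div F.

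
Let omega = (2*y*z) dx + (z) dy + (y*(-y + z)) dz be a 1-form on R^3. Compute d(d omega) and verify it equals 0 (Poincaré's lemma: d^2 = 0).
d(d omega) = 0

Step 1: d omega = sum_{i<j} (∂f_j/∂x_i - ∂f_i/∂x_j) dx_i ∧ dx_j:
  coeff of dx ∧ dy: -2*z
  coeff of dx ∧ dz: -2*y
  coeff of dy ∧ dz: -2*y + z - 1
Step 2: Apply d again to each 2-form coefficient. The only possible 3-form in R^3 is dx ∧ dy ∧ dz, with coefficient
  ∂(coeff of dy∧dz)/∂x - ∂(coeff of dx∧dz)/∂y + ∂(coeff of dx∧dy)/∂z
  = ∂/∂x (-2*y + z - 1) - ∂/∂y (-2*y) + ∂/∂z (-2*z).
Each of these terms simplifies to sums of mixed partials that cancel in pairs. The result is 0 (by equality of mixed partials for smooth functions — Schwarz / Clairaut).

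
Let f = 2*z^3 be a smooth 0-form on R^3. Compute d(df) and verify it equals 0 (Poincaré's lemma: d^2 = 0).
d(df) = 0

Step 1: df = sum_i (∂f/∂x_i) dx_i = (0) dx + (0) dy + (6*z^2) dz.
Step 2: Apply d again. Using the 1-form formula, the coefficient of dx ∧ dy in d(df) is ∂^2 f/∂x ∂y - ∂^2 f/∂y ∂x = (0) - (0) = 0 (equality of mixed partials for smooth f).
Similarly for dx ∧ dz and dy ∧ dz — all coefficients vanish. So d(df) = 0.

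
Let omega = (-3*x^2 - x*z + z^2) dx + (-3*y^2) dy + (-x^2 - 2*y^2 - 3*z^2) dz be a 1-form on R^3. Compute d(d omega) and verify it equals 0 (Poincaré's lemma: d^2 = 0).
d(d omega) = 0

Step 1: d omega = sum_{i<j} (∂f_j/∂x_i - ∂f_i/∂x_j) dx_i ∧ dx_j:
  coeff of dx ∧ dy: 0
  coeff of dx ∧ dz: -x - 2*z
  coeff of dy ∧ dz: -4*y
Step 2: Apply d again to each 2-form coefficient. The only possible 3-form in R^3 is dx ∧ dy ∧ dz, with coefficient
  ∂(coeff of dy∧dz)/∂x - ∂(coeff of dx∧dz)/∂y + ∂(coeff of dx∧dy)/∂z
  = ∂/∂x (-4*y) - ∂/∂y (-x - 2*z) + ∂/∂z (0).
Each of these terms simplifies to sums of mixed partials that cancel in pairs. The result is 0 (by equality of mixed partials for smooth functions — Schwarz / Clairaut).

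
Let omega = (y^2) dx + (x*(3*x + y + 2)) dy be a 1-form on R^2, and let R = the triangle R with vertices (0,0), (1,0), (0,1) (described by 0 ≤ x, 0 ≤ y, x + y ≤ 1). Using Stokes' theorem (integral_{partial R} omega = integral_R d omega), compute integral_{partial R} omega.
integral_(partial R) omega = 11/6

Stokes: integral_partial_R omega = integral_R d omega with d omega = (∂Q/∂x - ∂P/∂y) dx ∧ dy.
  ∂Q/∂x = 6*x + y + 2
  ∂P/∂y = 2*y
  integrand = ∂Q/∂x - ∂P/∂y = 6*x - y + 2.
Integrating over R: integral_0^1 integral_0^{1-x} (6*x - y + 2) dy dx = 11/6.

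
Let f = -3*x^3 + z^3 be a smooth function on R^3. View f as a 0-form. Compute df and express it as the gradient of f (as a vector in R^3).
df = (-9*x^2) dx + (0) dy + (3*z^2) dz; grad f = (-9*x^2, 0, 3*z^2)

For a 0-form f, d f = (∂f/∂x) dx + (∂f/∂y) dy + (∂f/∂z) dz. The components of the vector representation are exactly the entries of grad f in Cartesian coordinates:
  ∂f/∂x = -9*x^2
  ∂f/∂y = 0
  ∂f/∂z = 3*z^2.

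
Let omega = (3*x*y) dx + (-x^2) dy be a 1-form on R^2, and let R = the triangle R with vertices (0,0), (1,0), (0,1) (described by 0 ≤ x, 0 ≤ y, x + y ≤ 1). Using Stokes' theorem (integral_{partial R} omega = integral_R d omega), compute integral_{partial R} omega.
integral_(partial R) omega = -5/6

Stokes: integral_partial_R omega = integral_R d omega with d omega = (∂Q/∂x - ∂P/∂y) dx ∧ dy.
  ∂Q/∂x = -2*x
  ∂P/∂y = 3*x
  integrand = ∂Q/∂x - ∂P/∂y = -5*x.
Integrating over R: integral_0^1 integral_0^{1-x} (-5*x) dy dx = -5/6.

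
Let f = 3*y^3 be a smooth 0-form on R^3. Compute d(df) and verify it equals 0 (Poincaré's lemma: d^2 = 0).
d(df) = 0

Step 1: df = sum_i (∂f/∂x_i) dx_i = (0) dx + (9*y^2) dy + (0) dz.
Step 2: Apply d again. Using the 1-form formula, the coefficient of dx ∧ dy in d(df) is ∂^2 f/∂x ∂y - ∂^2 f/∂y ∂x = (0) - (0) = 0 (equality of mixed partials for smooth f).
Similarly for dx ∧ dz and dy ∧ dz — all coefficients vanish. So d(df) = 0.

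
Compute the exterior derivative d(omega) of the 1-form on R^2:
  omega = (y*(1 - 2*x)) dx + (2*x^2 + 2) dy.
d(omega) = (6*x - 1) dx ∧ dy

For a 1-form omega = sum_i f_i dx_i, the exterior derivative is
  d(omega) = sum_{i < j} (∂f_j/∂x_i - ∂f_i/∂x_j) dx_i ∧ dx_j.
  coefficient of dx ∧ dy: ∂f_2/∂x - ∂f_1/∂y = ∂(2*x^2 + 2)/∂x - ∂(y*(1 - 2*x))/∂y = 6*x - 1
Assembling: d(omega) = (6*x - 1) dx ∧ dy.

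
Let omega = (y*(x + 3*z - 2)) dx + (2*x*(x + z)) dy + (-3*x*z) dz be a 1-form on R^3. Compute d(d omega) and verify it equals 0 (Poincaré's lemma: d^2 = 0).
d(d omega) = 0

Step 1: d omega = sum_{i<j} (∂f_j/∂x_i - ∂f_i/∂x_j) dx_i ∧ dx_j:
  coeff of dx ∧ dy: 3*x - z + 2
  coeff of dx ∧ dz: -3*y - 3*z
  coeff of dy ∧ dz: -2*x
Step 2: Apply d again to each 2-form coefficient. The only possible 3-form in R^3 is dx ∧ dy ∧ dz, with coefficient
  ∂(coeff of dy∧dz)/∂x - ∂(coeff of dx∧dz)/∂y + ∂(coeff of dx∧dy)/∂z
  = ∂/∂x (-2*x) - ∂/∂y (-3*y - 3*z) + ∂/∂z (3*x - z + 2).
Each of these terms simplifies to sums of mixed partials that cancel in pairs. The result is 0 (by equality of mixed partials for smooth functions — Schwarz / Clairaut).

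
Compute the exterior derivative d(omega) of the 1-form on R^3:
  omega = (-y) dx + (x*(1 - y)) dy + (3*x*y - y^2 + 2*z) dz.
d(omega) = (2 - y) dx ∧ dy + (3*y) dx ∧ dz + (3*x - 2*y) dy ∧ dz

For a 1-form omega = sum_i f_i dx_i, the exterior derivative is
  d(omega) = sum_{i < j} (∂f_j/∂x_i - ∂f_i/∂x_j) dx_i ∧ dx_j.
  coefficient of dx ∧ dy: ∂f_2/∂x - ∂f_1/∂y = ∂(x*(1 - y))/∂x - ∂(-y)/∂y = 2 - y
  coefficient of dx ∧ dz: ∂f_3/∂x - ∂f_1/∂z = ∂(3*x*y - y^2 + 2*z)/∂x - ∂(-y)/∂z = 3*y
  coefficient of dy ∧ dz: ∂f_3/∂y - ∂f_2/∂z = ∂(3*x*y - y^2 + 2*z)/∂y - ∂(x*(1 - y))/∂z = 3*x - 2*y
Assembling: d(omega) = (2 - y) dx ∧ dy + (3*y) dx ∧ dz + (3*x - 2*y) dy ∧ dz.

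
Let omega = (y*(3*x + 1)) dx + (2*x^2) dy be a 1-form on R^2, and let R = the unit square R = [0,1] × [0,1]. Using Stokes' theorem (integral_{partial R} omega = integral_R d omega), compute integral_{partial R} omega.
integral_(partial R) omega = -1/2

Stokes: integral_partial_R omega = integral_R d omega with d omega = (∂Q/∂x - ∂P/∂y) dx ∧ dy.
  ∂Q/∂x = 4*x
  ∂P/∂y = 3*x + 1
  integrand = ∂Q/∂x - ∂P/∂y = x - 1.
Integrating over R: integral_0^1 integral_0^1 (x - 1) dx dy = -1/2.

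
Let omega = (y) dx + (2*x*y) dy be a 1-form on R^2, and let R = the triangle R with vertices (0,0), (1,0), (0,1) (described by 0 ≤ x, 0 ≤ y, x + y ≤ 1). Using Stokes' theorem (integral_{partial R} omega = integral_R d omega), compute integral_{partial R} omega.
integral_(partial R) omega = -1/6

Stokes: integral_partial_R omega = integral_R d omega with d omega = (∂Q/∂x - ∂P/∂y) dx ∧ dy.
  ∂Q/∂x = 2*y
  ∂P/∂y = 1
  integrand = ∂Q/∂x - ∂P/∂y = 2*y - 1.
Integrating over R: integral_0^1 integral_0^{1-x} (2*y - 1) dy dx = -1/6.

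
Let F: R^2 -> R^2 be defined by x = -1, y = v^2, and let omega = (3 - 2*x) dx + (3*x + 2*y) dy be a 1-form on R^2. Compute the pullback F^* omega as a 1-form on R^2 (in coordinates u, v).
F^* omega = (4*v^3 - 6*v) dv

Using F^*(f dg) = (f ∘ F) d(g ∘ F), substitute each coordinate x_i by F_i(u, v) in f_i, and replace dx_i by d F_i = (∂F_i/∂u) du + (∂F_i/∂v) dv.
  For the x component: f_1(F) = 5; d F_1 = (0) du + (0) dv
  For the y component: f_2(F) = 2*v^2 - 3; d F_2 = (0) du + (2*v) dv
Combining and collecting du, dv coefficients:
  coeff of du: 0
  coeff of dv: 4*v^3 - 6*v
F^* omega = (4*v^3 - 6*v) dv.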